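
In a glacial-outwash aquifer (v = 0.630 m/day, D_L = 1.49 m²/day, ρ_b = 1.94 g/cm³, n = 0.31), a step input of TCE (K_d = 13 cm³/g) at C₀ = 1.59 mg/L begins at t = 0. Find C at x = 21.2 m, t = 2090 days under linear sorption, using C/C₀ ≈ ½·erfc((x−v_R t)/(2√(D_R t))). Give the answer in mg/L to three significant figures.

Retardation factor R = 1 + ρ_b·K_d/n = 1 + 1.94 × 13/0.31 = 82.35.
Sorption retards both mechanisms: v_R = v/R = 0.007650 m/day, D_R = D/R = 0.01809 m²/day.
v_R·t = 0.007650 × 2090 = 15.9885 m; 2√(D_R t) = 12.30 m; argument = (21.2 − 15.9885)/12.30 = 0.4237.
C = C₀ × ½·erfc(0.4237) = 1.59 × 0.2745 = 0.436 mg/L.

0.436 mg/L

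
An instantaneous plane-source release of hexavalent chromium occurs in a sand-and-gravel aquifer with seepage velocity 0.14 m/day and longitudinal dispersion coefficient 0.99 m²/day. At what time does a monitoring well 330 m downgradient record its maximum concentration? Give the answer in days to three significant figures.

2310 days

For the 1D instantaneous-source solution, setting ∂C/∂t = 0 at fixed x gives v²t² + 2Dt − x² = 0, so t = (√(D² + v²x²) − D)/v².
√(D² + v²x²) = √(0.99² + 0.14² × 330²) = 46.21; v² = 0.0196.
t = (46.21 − 0.99)/0.0196 = 2310 days (vs. the pure-advection estimate x/v = 2360 d).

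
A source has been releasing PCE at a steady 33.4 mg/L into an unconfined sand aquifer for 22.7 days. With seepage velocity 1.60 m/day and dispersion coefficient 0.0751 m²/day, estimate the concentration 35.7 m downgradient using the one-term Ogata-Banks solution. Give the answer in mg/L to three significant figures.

For a continuous step input, C/C₀ ≈ ½·erfc((x−vt)/(2√(Dt))).
vt = 1.60 × 22.7 = 36.32 m and 2√(Dt) = 2√(0.0751 × 22.7) = 2.611 m.
Argument (x−vt)/(2√(Dt)) = (35.7 − 36.32)/2.611 = -0.2375; ½·erfc(-0.2375) = 0.6315.
C = 33.4 × 0.6315 = 21.1 mg/L.

21.1 mg/L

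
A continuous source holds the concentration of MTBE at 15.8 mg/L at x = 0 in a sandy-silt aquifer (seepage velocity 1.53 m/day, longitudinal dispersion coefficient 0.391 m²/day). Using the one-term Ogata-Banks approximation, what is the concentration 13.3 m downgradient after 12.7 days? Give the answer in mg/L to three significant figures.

For a continuous step input, C/C₀ ≈ ½·erfc((x−vt)/(2√(Dt))).
vt = 1.53 × 12.7 = 19.431 m and 2√(Dt) = 2√(0.391 × 12.7) = 4.457 m.
Argument (x−vt)/(2√(Dt)) = (13.3 − 19.431)/4.457 = -1.376; ½·erfc(-1.376) = 0.9742.
C = 15.8 × 0.9742 = 15.4 mg/L.

15.4 mg/L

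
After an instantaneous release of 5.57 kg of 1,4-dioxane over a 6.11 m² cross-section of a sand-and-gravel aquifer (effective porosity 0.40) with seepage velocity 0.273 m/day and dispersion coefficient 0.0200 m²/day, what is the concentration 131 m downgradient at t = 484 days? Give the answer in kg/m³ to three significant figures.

0.200 kg/m³

For an instantaneous plane source, C(x,t) = M/(n_e·A·√(4πDt)) · exp(−(x−vt)²/(4Dt)), with n_e·A the pore (flow) area.
Plume center vt = 0.273 × 484 = 132.132 m, so the well at 131 m is 1.132 m upgradient of the peak.
√(4πDt) = 11.03 m, giving peak height M/(n_e·A·√(4πDt)) = 5.57/(0.40 × 6.11 × 11.03) = 0.2066 kg/m³.
(x−vt)²/(4Dt) = (-1.132)²/(4 × 0.0200 × 484) = 0.03309; exp(−0.03309) = 0.9675.
C = 0.2066 × 0.9675 = 0.200 kg/m³.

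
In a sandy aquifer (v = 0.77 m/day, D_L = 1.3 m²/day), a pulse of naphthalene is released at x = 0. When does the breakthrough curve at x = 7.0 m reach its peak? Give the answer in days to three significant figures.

7.16 days

For the 1D instantaneous-source solution, setting ∂C/∂t = 0 at fixed x gives v²t² + 2Dt − x² = 0, so t = (√(D² + v²x²) − D)/v².
√(D² + v²x²) = √(1.3² + 0.77² × 7.0²) = 5.545; v² = 0.5929.
t = (5.545 − 1.3)/0.5929 = 7.16 days (vs. the pure-advection estimate x/v = 9.09 d).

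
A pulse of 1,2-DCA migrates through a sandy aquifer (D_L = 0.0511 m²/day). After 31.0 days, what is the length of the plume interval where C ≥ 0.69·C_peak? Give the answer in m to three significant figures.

3.07 m

The plume is Gaussian with σ = √(2Dt) = √(2 × 0.0511 × 31.0) = 1.780 m.
C/C_peak = exp(−Δx²/(2σ²)) = 0.69 ⇒ Δx = σ·√(−2 ln 0.69) = 1.780 × 0.8615 = 1.533 m.
Width = 2Δx = 3.07 m.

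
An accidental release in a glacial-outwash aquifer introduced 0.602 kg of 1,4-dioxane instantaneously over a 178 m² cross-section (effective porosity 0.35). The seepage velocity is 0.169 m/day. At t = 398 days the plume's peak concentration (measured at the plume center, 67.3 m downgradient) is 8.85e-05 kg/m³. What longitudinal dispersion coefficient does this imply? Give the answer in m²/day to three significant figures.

At the plume center C_max = M/(n_e·A·√(4πDt)), so D = M²/(4πt·(n_e·A·C_max)²).
n_e·A·C_max = 0.35 × 178 × 8.85e-05 = 0.005514 kg/m.
D = 0.602²/(4π × 398 × 0.005514²) = 2.38 m²/day.

2.38 m²/day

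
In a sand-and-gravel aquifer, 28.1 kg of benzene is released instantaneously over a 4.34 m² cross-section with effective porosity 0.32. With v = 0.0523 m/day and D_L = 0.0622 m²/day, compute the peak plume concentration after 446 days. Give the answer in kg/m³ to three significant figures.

The peak of an instantaneous 1D plume sits at x = vt; there the Gaussian factor is 1 and C_max = M/(n_e·A·√(4πDt)), where n_e·A is the pore area the mass is dissolved in.
√(4πDt) = √(4π × 0.0622 × 446) = 18.67 m, so C_max = 28.1/(0.32 × 4.34 × 18.67) = 1.08 kg/m³.

1.08 kg/m³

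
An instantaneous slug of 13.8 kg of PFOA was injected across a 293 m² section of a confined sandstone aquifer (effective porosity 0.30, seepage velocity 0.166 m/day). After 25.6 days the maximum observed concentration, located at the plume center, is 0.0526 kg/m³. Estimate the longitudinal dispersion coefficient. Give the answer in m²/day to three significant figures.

0.0277 m²/day

At the plume center C_max = M/(n_e·A·√(4πDt)), so D = M²/(4πt·(n_e·A·C_max)²).
n_e·A·C_max = 0.30 × 293 × 0.0526 = 4.624 kg/m.
D = 13.8²/(4π × 25.6 × 4.624²) = 0.0277 m²/day.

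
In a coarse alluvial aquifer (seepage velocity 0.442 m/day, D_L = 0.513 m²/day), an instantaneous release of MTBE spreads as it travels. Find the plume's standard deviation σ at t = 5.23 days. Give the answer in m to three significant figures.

2.32 m

Dispersive spreading gives a Gaussian with σ² = 2Dt; advection only shifts the center.
σ = √(2 × 0.513 × 5.23) = 2.32 m.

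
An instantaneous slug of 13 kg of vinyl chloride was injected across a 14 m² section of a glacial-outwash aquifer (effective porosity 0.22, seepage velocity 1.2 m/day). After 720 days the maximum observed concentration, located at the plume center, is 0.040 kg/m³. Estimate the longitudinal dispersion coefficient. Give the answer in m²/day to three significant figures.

At the plume center C_max = M/(n_e·A·√(4πDt)), so D = M²/(4πt·(n_e·A·C_max)²).
n_e·A·C_max = 0.22 × 14 × 0.040 = 0.1232 kg/m.
D = 13²/(4π × 720 × 0.1232²) = 1.23 m²/day.

1.23 m²/day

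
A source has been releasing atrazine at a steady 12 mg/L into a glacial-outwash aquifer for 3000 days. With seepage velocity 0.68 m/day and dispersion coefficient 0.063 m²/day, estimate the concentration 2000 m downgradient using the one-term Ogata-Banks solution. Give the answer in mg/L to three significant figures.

For a continuous step input, C/C₀ ≈ ½·erfc((x−vt)/(2√(Dt))).
vt = 0.68 × 3000 = 2040 m and 2√(Dt) = 2√(0.063 × 3000) = 27.50 m.
Argument (x−vt)/(2√(Dt)) = (2000 − 2040)/27.50 = -1.455; ½·erfc(-1.455) = 0.9802.
C = 12 × 0.9802 = 11.8 mg/L.

11.8 mg/L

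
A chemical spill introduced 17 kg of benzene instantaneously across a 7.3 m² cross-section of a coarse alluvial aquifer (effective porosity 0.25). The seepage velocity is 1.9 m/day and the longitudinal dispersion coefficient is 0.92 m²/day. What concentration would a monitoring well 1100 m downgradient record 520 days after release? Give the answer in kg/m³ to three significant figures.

0.000171 kg/m³

For an instantaneous plane source, C(x,t) = M/(n_e·A·√(4πDt)) · exp(−(x−vt)²/(4Dt)), with n_e·A the pore (flow) area.
Plume center vt = 1.9 × 520 = 988 m, so the well at 1100 m is 112 m downgradient of the peak.
√(4πDt) = 77.54 m, giving peak height M/(n_e·A·√(4πDt)) = 17/(0.25 × 7.3 × 77.54) = 0.1201 kg/m³.
(x−vt)²/(4Dt) = (112)²/(4 × 0.92 × 520) = 6.555; exp(−6.555) = 0.001423.
C = 0.1201 × 0.001423 = 0.000171 kg/m³.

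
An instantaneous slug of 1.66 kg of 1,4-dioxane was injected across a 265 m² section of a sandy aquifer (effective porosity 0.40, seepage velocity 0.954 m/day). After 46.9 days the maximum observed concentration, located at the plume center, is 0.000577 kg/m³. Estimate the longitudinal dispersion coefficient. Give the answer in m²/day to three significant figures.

1.25 m²/day

At the plume center C_max = M/(n_e·A·√(4πDt)), so D = M²/(4πt·(n_e·A·C_max)²).
n_e·A·C_max = 0.40 × 265 × 0.000577 = 0.06116 kg/m.
D = 1.66²/(4π × 46.9 × 0.06116²) = 1.25 m²/day.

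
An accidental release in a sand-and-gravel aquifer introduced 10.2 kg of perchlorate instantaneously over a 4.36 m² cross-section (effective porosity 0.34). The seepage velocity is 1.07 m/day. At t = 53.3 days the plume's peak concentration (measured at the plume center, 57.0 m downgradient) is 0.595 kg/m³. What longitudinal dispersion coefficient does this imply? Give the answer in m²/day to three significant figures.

0.200 m²/day

At the plume center C_max = M/(n_e·A·√(4πDt)), so D = M²/(4πt·(n_e·A·C_max)²).
n_e·A·C_max = 0.34 × 4.36 × 0.595 = 0.8820 kg/m.
D = 10.2²/(4π × 53.3 × 0.8820²) = 0.200 m²/day.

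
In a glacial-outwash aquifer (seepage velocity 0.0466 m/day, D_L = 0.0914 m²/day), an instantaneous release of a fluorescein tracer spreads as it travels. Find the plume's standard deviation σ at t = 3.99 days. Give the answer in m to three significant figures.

0.854 m

Dispersive spreading gives a Gaussian with σ² = 2Dt; advection only shifts the center.
σ = √(2 × 0.0914 × 3.99) = 0.854 m.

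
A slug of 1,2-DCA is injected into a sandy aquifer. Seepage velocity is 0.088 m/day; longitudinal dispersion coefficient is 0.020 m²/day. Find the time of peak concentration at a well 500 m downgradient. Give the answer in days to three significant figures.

For the 1D instantaneous-source solution, setting ∂C/∂t = 0 at fixed x gives v²t² + 2Dt − x² = 0, so t = (√(D² + v²x²) − D)/v².
√(D² + v²x²) = √(0.020² + 0.088² × 500²) = 44.00; v² = 0.007744.
t = (44.00 − 0.020)/0.007744 = 5680 days (vs. the pure-advection estimate x/v = 5680 d).

5680 days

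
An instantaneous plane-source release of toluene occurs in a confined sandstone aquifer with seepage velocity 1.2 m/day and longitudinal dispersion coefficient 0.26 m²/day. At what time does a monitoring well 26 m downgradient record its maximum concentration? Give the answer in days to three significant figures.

For the 1D instantaneous-source solution, setting ∂C/∂t = 0 at fixed x gives v²t² + 2Dt − x² = 0, so t = (√(D² + v²x²) − D)/v².
√(D² + v²x²) = √(0.26² + 1.2² × 26²) = 31.20; v² = 1.44.
t = (31.20 − 0.26)/1.44 = 21.5 days (vs. the pure-advection estimate x/v = 21.7 d).

21.5 days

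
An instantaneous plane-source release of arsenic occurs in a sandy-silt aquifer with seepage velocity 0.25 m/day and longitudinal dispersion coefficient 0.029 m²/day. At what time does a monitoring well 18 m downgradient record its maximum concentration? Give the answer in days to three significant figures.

For the 1D instantaneous-source solution, setting ∂C/∂t = 0 at fixed x gives v²t² + 2Dt − x² = 0, so t = (√(D² + v²x²) − D)/v².
√(D² + v²x²) = √(0.029² + 0.25² × 18²) = 4.500; v² = 0.0625.
t = (4.500 − 0.029)/0.0625 = 71.5 days (vs. the pure-advection estimate x/v = 72.0 d).

71.5 days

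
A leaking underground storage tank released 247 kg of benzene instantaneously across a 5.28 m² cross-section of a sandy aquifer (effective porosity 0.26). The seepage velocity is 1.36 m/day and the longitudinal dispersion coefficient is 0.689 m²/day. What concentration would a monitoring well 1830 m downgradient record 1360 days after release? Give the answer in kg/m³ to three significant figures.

For an instantaneous plane source, C(x,t) = M/(n_e·A·√(4πDt)) · exp(−(x−vt)²/(4Dt)), with n_e·A the pore (flow) area.
Plume center vt = 1.36 × 1360 = 1849.6 m, so the well at 1830 m is 19.6 m upgradient of the peak.
√(4πDt) = 108.5 m, giving peak height M/(n_e·A·√(4πDt)) = 247/(0.26 × 5.28 × 108.5) = 1.658 kg/m³.
(x−vt)²/(4Dt) = (-19.6)²/(4 × 0.689 × 1360) = 0.1025; exp(−0.1025) = 0.9026.
C = 1.658 × 0.9026 = 1.50 kg/m³.

1.50 kg/m³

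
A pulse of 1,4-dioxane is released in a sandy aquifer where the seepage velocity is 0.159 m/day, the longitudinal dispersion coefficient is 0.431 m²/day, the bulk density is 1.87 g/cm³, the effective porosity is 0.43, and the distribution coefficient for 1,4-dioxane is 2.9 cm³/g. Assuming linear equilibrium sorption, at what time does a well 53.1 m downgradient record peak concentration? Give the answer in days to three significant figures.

4320 days

Retardation factor R = 1 + ρ_b·K_d/n = 1 + 1.87 × 2.9/0.43 = 13.61.
Sorption retards both mechanisms: v_R = v/R = 0.01168 m/day, D_R = D/R = 0.03167 m²/day.
Peak time from v_R²t² + 2D_R t − x² = 0: t = (√(D_R² + v_R²x²) − D_R)/v_R².
√(D_R² + v_R²x²) = √(0.03167² + 0.01168² × 53.1²) = 0.6210; v_R² = 0.0001364.
t = (0.6210 − 0.03167)/0.0001364 = 4320 days.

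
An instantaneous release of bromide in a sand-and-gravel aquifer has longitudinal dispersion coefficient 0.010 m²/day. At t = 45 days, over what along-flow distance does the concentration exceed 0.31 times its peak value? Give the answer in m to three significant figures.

2.90 m

The plume is Gaussian with σ = √(2Dt) = √(2 × 0.010 × 45) = 0.9487 m.
C/C_peak = exp(−Δx²/(2σ²)) = 0.31 ⇒ Δx = σ·√(−2 ln 0.31) = 0.9487 × 1.530 = 1.452 m.
Width = 2Δx = 2.90 m.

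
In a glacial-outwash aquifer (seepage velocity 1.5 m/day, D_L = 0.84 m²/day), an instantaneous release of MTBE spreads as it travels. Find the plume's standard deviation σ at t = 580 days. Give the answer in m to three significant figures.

Dispersive spreading gives a Gaussian with σ² = 2Dt; advection only shifts the center.
σ = √(2 × 0.84 × 580) = 31.2 m.

31.2 m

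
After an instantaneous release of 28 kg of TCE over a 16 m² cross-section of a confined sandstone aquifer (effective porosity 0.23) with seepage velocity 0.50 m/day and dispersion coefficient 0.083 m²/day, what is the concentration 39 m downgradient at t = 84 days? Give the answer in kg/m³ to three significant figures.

0.589 kg/m³

For an instantaneous plane source, C(x,t) = M/(n_e·A·√(4πDt)) · exp(−(x−vt)²/(4Dt)), with n_e·A the pore (flow) area.
Plume center vt = 0.50 × 84 = 42 m, so the well at 39 m is 3 m upgradient of the peak.
√(4πDt) = 9.360 m, giving peak height M/(n_e·A·√(4πDt)) = 28/(0.23 × 16 × 9.360) = 0.8129 kg/m³.
(x−vt)²/(4Dt) = (-3)²/(4 × 0.083 × 84) = 0.3227; exp(−0.3227) = 0.7242.
C = 0.8129 × 0.7242 = 0.589 kg/m³.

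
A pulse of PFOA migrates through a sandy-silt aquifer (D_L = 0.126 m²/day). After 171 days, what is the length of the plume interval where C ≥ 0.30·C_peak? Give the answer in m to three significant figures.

20.4 m

The plume is Gaussian with σ = √(2Dt) = √(2 × 0.126 × 171) = 6.564 m.
C/C_peak = exp(−Δx²/(2σ²)) = 0.30 ⇒ Δx = σ·√(−2 ln 0.30) = 6.564 × 1.552 = 10.19 m.
Width = 2Δx = 20.4 m.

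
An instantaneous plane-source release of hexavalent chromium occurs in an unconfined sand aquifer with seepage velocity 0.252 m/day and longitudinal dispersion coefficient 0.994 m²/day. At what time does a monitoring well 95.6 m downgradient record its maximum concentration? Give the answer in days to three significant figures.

For the 1D instantaneous-source solution, setting ∂C/∂t = 0 at fixed x gives v²t² + 2Dt − x² = 0, so t = (√(D² + v²x²) − D)/v².
√(D² + v²x²) = √(0.994² + 0.252² × 95.6²) = 24.11; v² = 0.063504.
t = (24.11 − 0.994)/0.063504 = 364 days (vs. the pure-advection estimate x/v = 379 d).

364 days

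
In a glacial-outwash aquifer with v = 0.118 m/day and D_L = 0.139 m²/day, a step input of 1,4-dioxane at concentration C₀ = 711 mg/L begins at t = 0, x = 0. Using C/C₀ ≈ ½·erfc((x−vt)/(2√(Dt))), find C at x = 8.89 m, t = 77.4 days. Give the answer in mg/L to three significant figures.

For a continuous step input, C/C₀ ≈ ½·erfc((x−vt)/(2√(Dt))).
vt = 0.118 × 77.4 = 9.1332 m and 2√(Dt) = 2√(0.139 × 77.4) = 6.560 m.
Argument (x−vt)/(2√(Dt)) = (8.89 − 9.1332)/6.560 = -0.03707; ½·erfc(-0.03707) = 0.5209.
C = 711 × 0.5209 = 370 mg/L.

370 mg/L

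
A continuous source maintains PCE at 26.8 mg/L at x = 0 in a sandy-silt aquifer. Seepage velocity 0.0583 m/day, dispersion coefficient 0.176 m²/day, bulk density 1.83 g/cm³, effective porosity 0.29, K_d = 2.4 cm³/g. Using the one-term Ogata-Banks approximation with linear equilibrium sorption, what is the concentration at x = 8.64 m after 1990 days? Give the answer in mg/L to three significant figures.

Retardation factor R = 1 + ρ_b·K_d/n = 1 + 1.83 × 2.4/0.29 = 16.14.
Sorption retards both mechanisms: v_R = v/R = 0.003612 m/day, D_R = D/R = 0.01090 m²/day.
v_R·t = 0.003612 × 1990 = 7.18788 m; 2√(D_R t) = 9.315 m; argument = (8.64 − 7.18788)/9.315 = 0.1559.
C = C₀ × ½·erfc(0.1559) = 26.8 × 0.4128 = 11.1 mg/L.

11.1 mg/L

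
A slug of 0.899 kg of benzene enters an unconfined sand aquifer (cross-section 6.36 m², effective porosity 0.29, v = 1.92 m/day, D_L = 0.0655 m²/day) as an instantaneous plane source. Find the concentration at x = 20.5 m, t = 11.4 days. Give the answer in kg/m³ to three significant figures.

For an instantaneous plane source, C(x,t) = M/(n_e·A·√(4πDt)) · exp(−(x−vt)²/(4Dt)), with n_e·A the pore (flow) area.
Plume center vt = 1.92 × 11.4 = 21.888 m, so the well at 20.5 m is 1.388 m upgradient of the peak.
√(4πDt) = 3.063 m, giving peak height M/(n_e·A·√(4πDt)) = 0.899/(0.29 × 6.36 × 3.063) = 0.1591 kg/m³.
(x−vt)²/(4Dt) = (-1.388)²/(4 × 0.0655 × 11.4) = 0.6450; exp(−0.6450) = 0.5247.
C = 0.1591 × 0.5247 = 0.0835 kg/m³.

0.0835 kg/m³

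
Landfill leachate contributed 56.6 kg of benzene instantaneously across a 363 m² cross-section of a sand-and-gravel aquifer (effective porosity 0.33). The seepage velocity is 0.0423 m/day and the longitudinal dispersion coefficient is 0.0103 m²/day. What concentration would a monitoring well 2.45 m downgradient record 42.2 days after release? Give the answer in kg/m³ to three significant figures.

0.157 kg/m³

For an instantaneous plane source, C(x,t) = M/(n_e·A·√(4πDt)) · exp(−(x−vt)²/(4Dt)), with n_e·A the pore (flow) area.
Plume center vt = 0.0423 × 42.2 = 1.78506 m, so the well at 2.45 m is 0.66494 m downgradient of the peak.
√(4πDt) = 2.337 m, giving peak height M/(n_e·A·√(4πDt)) = 56.6/(0.33 × 363 × 2.337) = 0.2022 kg/m³.
(x−vt)²/(4Dt) = (0.66494)²/(4 × 0.0103 × 42.2) = 0.2543; exp(−0.2543) = 0.7755.
C = 0.2022 × 0.7755 = 0.157 kg/m³.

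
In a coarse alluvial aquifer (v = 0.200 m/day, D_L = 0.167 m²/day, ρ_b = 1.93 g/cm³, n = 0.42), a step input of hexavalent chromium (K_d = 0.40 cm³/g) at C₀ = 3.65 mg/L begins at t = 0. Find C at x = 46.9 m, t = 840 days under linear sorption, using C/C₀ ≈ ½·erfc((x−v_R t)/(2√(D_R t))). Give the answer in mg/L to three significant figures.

Retardation factor R = 1 + ρ_b·K_d/n = 1 + 1.93 × 0.40/0.42 = 2.838.
Sorption retards both mechanisms: v_R = v/R = 0.07047 m/day, D_R = D/R = 0.05884 m²/day.
v_R·t = 0.07047 × 840 = 59.1948 m; 2√(D_R t) = 14.06 m; argument = (46.9 − 59.1948)/14.06 = -0.8745.
C = C₀ × ½·erfc(-0.8745) = 3.65 × 0.8919 = 3.26 mg/L.

3.26 mg/L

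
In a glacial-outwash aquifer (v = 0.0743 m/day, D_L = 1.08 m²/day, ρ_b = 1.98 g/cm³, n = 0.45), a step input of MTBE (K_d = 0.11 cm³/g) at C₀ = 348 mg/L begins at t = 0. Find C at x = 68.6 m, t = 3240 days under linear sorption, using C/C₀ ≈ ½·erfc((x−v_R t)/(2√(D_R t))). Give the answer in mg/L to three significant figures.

318 mg/L

Retardation factor R = 1 + ρ_b·K_d/n = 1 + 1.98 × 0.11/0.45 = 1.484.
Sorption retards both mechanisms: v_R = v/R = 0.05007 m/day, D_R = D/R = 0.7278 m²/day.
v_R·t = 0.05007 × 3240 = 162.2268 m; 2√(D_R t) = 97.12 m; argument = (68.6 − 162.2268)/97.12 = -0.9640.
C = C₀ × ½·erfc(-0.9640) = 348 × 0.9136 = 318 mg/L.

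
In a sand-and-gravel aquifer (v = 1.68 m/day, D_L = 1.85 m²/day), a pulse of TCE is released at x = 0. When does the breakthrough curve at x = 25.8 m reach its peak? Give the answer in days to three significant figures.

14.7 days

For the 1D instantaneous-source solution, setting ∂C/∂t = 0 at fixed x gives v²t² + 2Dt − x² = 0, so t = (√(D² + v²x²) − D)/v².
√(D² + v²x²) = √(1.85² + 1.68² × 25.8²) = 43.38; v² = 2.8224.
t = (43.38 − 1.85)/2.8224 = 14.7 days (vs. the pure-advection estimate x/v = 15.4 d).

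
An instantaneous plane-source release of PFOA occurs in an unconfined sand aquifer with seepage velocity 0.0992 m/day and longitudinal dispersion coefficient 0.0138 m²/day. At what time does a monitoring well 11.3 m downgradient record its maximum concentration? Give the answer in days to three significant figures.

For the 1D instantaneous-source solution, setting ∂C/∂t = 0 at fixed x gives v²t² + 2Dt − x² = 0, so t = (√(D² + v²x²) − D)/v².
√(D² + v²x²) = √(0.0138² + 0.0992² × 11.3²) = 1.121; v² = 0.00984064.
t = (1.121 − 0.0138)/0.00984064 = 113 days (vs. the pure-advection estimate x/v = 114 d).

113 days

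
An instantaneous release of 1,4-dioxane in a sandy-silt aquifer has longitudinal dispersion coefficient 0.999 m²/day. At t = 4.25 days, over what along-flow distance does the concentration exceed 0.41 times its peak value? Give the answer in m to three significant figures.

7.78 m

The plume is Gaussian with σ = √(2Dt) = √(2 × 0.999 × 4.25) = 2.914 m.
C/C_peak = exp(−Δx²/(2σ²)) = 0.41 ⇒ Δx = σ·√(−2 ln 0.41) = 2.914 × 1.335 = 3.890 m.
Width = 2Δx = 7.78 m.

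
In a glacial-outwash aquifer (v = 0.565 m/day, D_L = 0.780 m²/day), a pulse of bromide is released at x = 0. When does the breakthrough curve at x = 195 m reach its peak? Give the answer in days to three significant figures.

For the 1D instantaneous-source solution, setting ∂C/∂t = 0 at fixed x gives v²t² + 2Dt − x² = 0, so t = (√(D² + v²x²) − D)/v².
√(D² + v²x²) = √(0.780² + 0.565² × 195²) = 110.2; v² = 0.319225.
t = (110.2 − 0.780)/0.319225 = 343 days (vs. the pure-advection estimate x/v = 345 d).

343 days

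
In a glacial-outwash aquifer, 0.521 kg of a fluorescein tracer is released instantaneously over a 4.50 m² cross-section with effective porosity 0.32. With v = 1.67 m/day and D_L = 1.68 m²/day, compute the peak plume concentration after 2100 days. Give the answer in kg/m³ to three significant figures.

0.00172 kg/m³

The peak of an instantaneous 1D plume sits at x = vt; there the Gaussian factor is 1 and C_max = M/(n_e·A·√(4πDt)), where n_e·A is the pore area the mass is dissolved in.
√(4πDt) = √(4π × 1.68 × 2100) = 210.6 m, so C_max = 0.521/(0.32 × 4.50 × 210.6) = 0.00172 kg/m³.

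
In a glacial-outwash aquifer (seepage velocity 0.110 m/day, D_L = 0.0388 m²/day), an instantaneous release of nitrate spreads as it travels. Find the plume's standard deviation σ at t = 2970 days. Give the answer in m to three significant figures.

Dispersive spreading gives a Gaussian with σ² = 2Dt; advection only shifts the center.
σ = √(2 × 0.0388 × 2970) = 15.2 m.

15.2 m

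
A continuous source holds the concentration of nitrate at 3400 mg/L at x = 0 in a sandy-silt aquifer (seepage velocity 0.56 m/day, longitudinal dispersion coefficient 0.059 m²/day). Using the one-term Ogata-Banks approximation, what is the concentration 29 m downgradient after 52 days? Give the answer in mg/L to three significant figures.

For a continuous step input, C/C₀ ≈ ½·erfc((x−vt)/(2√(Dt))).
vt = 0.56 × 52 = 29.12 m and 2√(Dt) = 2√(0.059 × 52) = 3.503 m.
Argument (x−vt)/(2√(Dt)) = (29 − 29.12)/3.503 = -0.03426; ½·erfc(-0.03426) = 0.5193.
C = 3400 × 0.5193 = 1770 mg/L.

1770 mg/L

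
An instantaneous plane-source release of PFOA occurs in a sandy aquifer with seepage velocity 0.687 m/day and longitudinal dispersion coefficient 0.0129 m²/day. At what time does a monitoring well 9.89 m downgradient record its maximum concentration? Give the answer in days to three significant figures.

14.4 days

For the 1D instantaneous-source solution, setting ∂C/∂t = 0 at fixed x gives v²t² + 2Dt − x² = 0, so t = (√(D² + v²x²) − D)/v².
√(D² + v²x²) = √(0.0129² + 0.687² × 9.89²) = 6.794; v² = 0.471969.
t = (6.794 − 0.0129)/0.471969 = 14.4 days (vs. the pure-advection estimate x/v = 14.4 d).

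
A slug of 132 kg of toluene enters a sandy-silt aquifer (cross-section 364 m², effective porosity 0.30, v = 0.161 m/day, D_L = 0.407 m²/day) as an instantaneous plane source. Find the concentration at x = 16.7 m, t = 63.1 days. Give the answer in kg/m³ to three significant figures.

For an instantaneous plane source, C(x,t) = M/(n_e·A·√(4πDt)) · exp(−(x−vt)²/(4Dt)), with n_e·A the pore (flow) area.
Plume center vt = 0.161 × 63.1 = 10.1591 m, so the well at 16.7 m is 6.5409 m downgradient of the peak.
√(4πDt) = 17.96 m, giving peak height M/(n_e·A·√(4πDt)) = 132/(0.30 × 364 × 17.96) = 0.06730 kg/m³.
(x−vt)²/(4Dt) = (6.5409)²/(4 × 0.407 × 63.1) = 0.4165; exp(−0.4165) = 0.6594.
C = 0.06730 × 0.6594 = 0.0444 kg/m³.

0.0444 kg/m³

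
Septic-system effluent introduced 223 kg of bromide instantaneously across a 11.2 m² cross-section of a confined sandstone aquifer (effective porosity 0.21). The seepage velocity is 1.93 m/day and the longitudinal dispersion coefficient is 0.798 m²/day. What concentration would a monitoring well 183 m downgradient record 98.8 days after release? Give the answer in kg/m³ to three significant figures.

For an instantaneous plane source, C(x,t) = M/(n_e·A·√(4πDt)) · exp(−(x−vt)²/(4Dt)), with n_e·A the pore (flow) area.
Plume center vt = 1.93 × 98.8 = 190.684 m, so the well at 183 m is 7.684 m upgradient of the peak.
√(4πDt) = 31.48 m, giving peak height M/(n_e·A·√(4πDt)) = 223/(0.21 × 11.2 × 31.48) = 3.012 kg/m³.
(x−vt)²/(4Dt) = (-7.684)²/(4 × 0.798 × 98.8) = 0.1872; exp(−0.1872) = 0.8293.
C = 3.012 × 0.8293 = 2.50 kg/m³.

2.50 kg/m³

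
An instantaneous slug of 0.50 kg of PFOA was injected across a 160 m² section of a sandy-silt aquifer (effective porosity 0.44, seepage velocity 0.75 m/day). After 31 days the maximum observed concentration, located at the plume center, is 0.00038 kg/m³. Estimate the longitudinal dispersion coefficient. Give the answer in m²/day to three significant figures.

At the plume center C_max = M/(n_e·A·√(4πDt)), so D = M²/(4πt·(n_e·A·C_max)²).
n_e·A·C_max = 0.44 × 160 × 0.00038 = 0.02675 kg/m.
D = 0.50²/(4π × 31 × 0.02675²) = 0.897 m²/day.

0.897 m²/day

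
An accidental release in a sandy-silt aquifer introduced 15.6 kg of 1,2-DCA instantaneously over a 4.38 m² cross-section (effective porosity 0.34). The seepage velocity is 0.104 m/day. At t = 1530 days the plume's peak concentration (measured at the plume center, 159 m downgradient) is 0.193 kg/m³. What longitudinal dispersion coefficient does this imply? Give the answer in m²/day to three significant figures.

At the plume center C_max = M/(n_e·A·√(4πDt)), so D = M²/(4πt·(n_e·A·C_max)²).
n_e·A·C_max = 0.34 × 4.38 × 0.193 = 0.2874 kg/m.
D = 15.6²/(4π × 1530 × 0.2874²) = 0.153 m²/day.

0.153 m²/day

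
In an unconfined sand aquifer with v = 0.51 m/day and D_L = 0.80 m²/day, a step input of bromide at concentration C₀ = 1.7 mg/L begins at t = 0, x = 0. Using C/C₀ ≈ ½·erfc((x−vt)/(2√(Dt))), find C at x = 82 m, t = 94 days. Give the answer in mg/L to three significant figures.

0.00466 mg/L

For a continuous step input, C/C₀ ≈ ½·erfc((x−vt)/(2√(Dt))).
vt = 0.51 × 94 = 47.94 m and 2√(Dt) = 2√(0.80 × 94) = 17.34 m.
Argument (x−vt)/(2√(Dt)) = (82 − 47.94)/17.34 = 1.964; ½·erfc(1.964) = 0.002739.
C = 1.7 × 0.002739 = 0.00466 mg/L.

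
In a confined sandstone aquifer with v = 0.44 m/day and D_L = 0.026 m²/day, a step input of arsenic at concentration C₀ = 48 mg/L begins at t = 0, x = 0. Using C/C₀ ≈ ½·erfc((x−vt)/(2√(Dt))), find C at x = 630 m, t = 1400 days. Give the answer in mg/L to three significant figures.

For a continuous step input, C/C₀ ≈ ½·erfc((x−vt)/(2√(Dt))).
vt = 0.44 × 1400 = 616 m and 2√(Dt) = 2√(0.026 × 1400) = 12.07 m.
Argument (x−vt)/(2√(Dt)) = (630 − 616)/12.07 = 1.160; ½·erfc(1.160) = 0.05045.
C = 48 × 0.05045 = 2.42 mg/L.

2.42 mg/L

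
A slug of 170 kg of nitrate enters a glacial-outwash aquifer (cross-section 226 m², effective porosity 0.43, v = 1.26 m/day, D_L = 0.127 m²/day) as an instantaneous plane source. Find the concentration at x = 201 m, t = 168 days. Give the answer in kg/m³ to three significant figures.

0.0281 kg/m³

For an instantaneous plane source, C(x,t) = M/(n_e·A·√(4πDt)) · exp(−(x−vt)²/(4Dt)), with n_e·A the pore (flow) area.
Plume center vt = 1.26 × 168 = 211.68 m, so the well at 201 m is 10.68 m upgradient of the peak.
√(4πDt) = 16.37 m, giving peak height M/(n_e·A·√(4πDt)) = 170/(0.43 × 226 × 16.37) = 0.1069 kg/m³.
(x−vt)²/(4Dt) = (-10.68)²/(4 × 0.127 × 168) = 1.337; exp(−1.337) = 0.2626.
C = 0.1069 × 0.2626 = 0.0281 kg/m³.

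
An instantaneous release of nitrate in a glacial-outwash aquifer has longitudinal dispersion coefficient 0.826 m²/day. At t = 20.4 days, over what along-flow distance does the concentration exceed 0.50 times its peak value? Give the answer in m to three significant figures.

13.7 m

The plume is Gaussian with σ = √(2Dt) = √(2 × 0.826 × 20.4) = 5.805 m.
C/C_peak = exp(−Δx²/(2σ²)) = 0.50 ⇒ Δx = σ·√(−2 ln 0.50) = 5.805 × 1.177 = 6.832 m.
Width = 2Δx = 13.7 m.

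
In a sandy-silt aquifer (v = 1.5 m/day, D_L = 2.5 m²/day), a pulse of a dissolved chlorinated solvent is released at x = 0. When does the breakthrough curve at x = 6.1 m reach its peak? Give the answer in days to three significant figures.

For the 1D instantaneous-source solution, setting ∂C/∂t = 0 at fixed x gives v²t² + 2Dt − x² = 0, so t = (√(D² + v²x²) − D)/v².
√(D² + v²x²) = √(2.5² + 1.5² × 6.1²) = 9.485; v² = 2.25.
t = (9.485 − 2.5)/2.25 = 3.10 days (vs. the pure-advection estimate x/v = 4.07 d).

3.10 days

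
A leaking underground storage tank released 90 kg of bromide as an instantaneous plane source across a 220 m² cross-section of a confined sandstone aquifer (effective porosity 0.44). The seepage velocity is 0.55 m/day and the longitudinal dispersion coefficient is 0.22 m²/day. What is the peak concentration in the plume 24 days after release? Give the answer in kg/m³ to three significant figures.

0.114 kg/m³

The peak of an instantaneous 1D plume sits at x = vt; there the Gaussian factor is 1 and C_max = M/(n_e·A·√(4πDt)), where n_e·A is the pore area the mass is dissolved in.
√(4πDt) = √(4π × 0.22 × 24) = 8.146 m, so C_max = 90/(0.44 × 220 × 8.146) = 0.114 kg/m³.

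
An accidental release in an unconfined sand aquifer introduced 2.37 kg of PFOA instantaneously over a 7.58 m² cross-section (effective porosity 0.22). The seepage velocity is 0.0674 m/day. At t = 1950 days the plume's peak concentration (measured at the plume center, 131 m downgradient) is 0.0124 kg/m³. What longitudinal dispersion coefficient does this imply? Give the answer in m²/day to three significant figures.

At the plume center C_max = M/(n_e·A·√(4πDt)), so D = M²/(4πt·(n_e·A·C_max)²).
n_e·A·C_max = 0.22 × 7.58 × 0.0124 = 0.02068 kg/m.
D = 2.37²/(4π × 1950 × 0.02068²) = 0.536 m²/day.

0.536 m²/day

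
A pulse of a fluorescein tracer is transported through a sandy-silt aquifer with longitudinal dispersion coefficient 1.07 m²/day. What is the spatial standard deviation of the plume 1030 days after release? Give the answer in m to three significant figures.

46.9 m

Dispersive spreading gives a Gaussian with σ² = 2Dt; advection only shifts the center.
σ = √(2 × 1.07 × 1030) = 46.9 m.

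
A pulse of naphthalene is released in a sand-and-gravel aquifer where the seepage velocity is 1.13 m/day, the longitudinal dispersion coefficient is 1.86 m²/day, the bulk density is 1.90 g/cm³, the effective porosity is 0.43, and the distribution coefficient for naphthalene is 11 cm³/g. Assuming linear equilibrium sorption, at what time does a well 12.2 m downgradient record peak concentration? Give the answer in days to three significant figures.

468 days

Retardation factor R = 1 + ρ_b·K_d/n = 1 + 1.90 × 11/0.43 = 49.60.
Sorption retards both mechanisms: v_R = v/R = 0.02278 m/day, D_R = D/R = 0.03750 m²/day.
Peak time from v_R²t² + 2D_R t − x² = 0: t = (√(D_R² + v_R²x²) − D_R)/v_R².
√(D_R² + v_R²x²) = √(0.03750² + 0.02278² × 12.2²) = 0.2804; v_R² = 0.0005189.
t = (0.2804 − 0.03750)/0.0005189 = 468 days.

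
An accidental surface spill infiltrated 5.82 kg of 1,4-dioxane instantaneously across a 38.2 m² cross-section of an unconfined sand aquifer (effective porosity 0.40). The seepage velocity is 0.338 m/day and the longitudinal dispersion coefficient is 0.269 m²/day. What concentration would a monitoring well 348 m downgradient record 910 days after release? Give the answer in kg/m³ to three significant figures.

For an instantaneous plane source, C(x,t) = M/(n_e·A·√(4πDt)) · exp(−(x−vt)²/(4Dt)), with n_e·A the pore (flow) area.
Plume center vt = 0.338 × 910 = 307.58 m, so the well at 348 m is 40.42 m downgradient of the peak.
√(4πDt) = 55.46 m, giving peak height M/(n_e·A·√(4πDt)) = 5.82/(0.40 × 38.2 × 55.46) = 0.006868 kg/m³.
(x−vt)²/(4Dt) = (40.42)²/(4 × 0.269 × 910) = 1.669; exp(−1.669) = 0.1884.
C = 0.006868 × 0.1884 = 0.00129 kg/m³.

0.00129 kg/m³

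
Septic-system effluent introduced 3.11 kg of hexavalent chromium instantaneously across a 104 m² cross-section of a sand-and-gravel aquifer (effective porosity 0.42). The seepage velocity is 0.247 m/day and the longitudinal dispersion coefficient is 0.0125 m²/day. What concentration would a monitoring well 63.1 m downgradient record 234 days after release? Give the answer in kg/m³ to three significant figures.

0.00106 kg/m³

For an instantaneous plane source, C(x,t) = M/(n_e·A·√(4πDt)) · exp(−(x−vt)²/(4Dt)), with n_e·A the pore (flow) area.
Plume center vt = 0.247 × 234 = 57.798 m, so the well at 63.1 m is 5.302 m downgradient of the peak.
√(4πDt) = 6.063 m, giving peak height M/(n_e·A·√(4πDt)) = 3.11/(0.42 × 104 × 6.063) = 0.01174 kg/m³.
(x−vt)²/(4Dt) = (5.302)²/(4 × 0.0125 × 234) = 2.403; exp(−2.403) = 0.09045.
C = 0.01174 × 0.09045 = 0.00106 kg/m³.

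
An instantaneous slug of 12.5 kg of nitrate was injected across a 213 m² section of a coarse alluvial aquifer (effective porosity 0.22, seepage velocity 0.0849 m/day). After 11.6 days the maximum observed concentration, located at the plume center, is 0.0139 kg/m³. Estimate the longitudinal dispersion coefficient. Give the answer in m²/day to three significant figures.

2.53 m²/day

At the plume center C_max = M/(n_e·A·√(4πDt)), so D = M²/(4πt·(n_e·A·C_max)²).
n_e·A·C_max = 0.22 × 213 × 0.0139 = 0.6514 kg/m.
D = 12.5²/(4π × 11.6 × 0.6514²) = 2.53 m²/day.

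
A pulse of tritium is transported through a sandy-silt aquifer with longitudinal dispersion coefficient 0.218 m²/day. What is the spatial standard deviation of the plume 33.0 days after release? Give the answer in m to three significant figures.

Dispersive spreading gives a Gaussian with σ² = 2Dt; advection only shifts the center.
σ = √(2 × 0.218 × 33.0) = 3.79 m.

3.79 m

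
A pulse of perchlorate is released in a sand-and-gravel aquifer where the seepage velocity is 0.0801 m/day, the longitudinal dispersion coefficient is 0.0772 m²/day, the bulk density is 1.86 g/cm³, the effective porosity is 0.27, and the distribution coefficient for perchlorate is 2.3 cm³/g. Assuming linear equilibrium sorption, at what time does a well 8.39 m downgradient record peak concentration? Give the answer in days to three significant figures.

1570 days

Retardation factor R = 1 + ρ_b·K_d/n = 1 + 1.86 × 2.3/0.27 = 16.84.
Sorption retards both mechanisms: v_R = v/R = 0.004757 m/day, D_R = D/R = 0.004584 m²/day.
Peak time from v_R²t² + 2D_R t − x² = 0: t = (√(D_R² + v_R²x²) − D_R)/v_R².
√(D_R² + v_R²x²) = √(0.004584² + 0.004757² × 8.39²) = 0.04017; v_R² = 2.263e-05.
t = (0.04017 − 0.004584)/2.263e-05 = 1570 days.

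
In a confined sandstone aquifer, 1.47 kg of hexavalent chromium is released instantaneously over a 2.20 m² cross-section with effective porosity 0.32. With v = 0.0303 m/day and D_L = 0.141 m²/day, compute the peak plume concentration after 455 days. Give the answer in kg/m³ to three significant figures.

The peak of an instantaneous 1D plume sits at x = vt; there the Gaussian factor is 1 and C_max = M/(n_e·A·√(4πDt)), where n_e·A is the pore area the mass is dissolved in.
√(4πDt) = √(4π × 0.141 × 455) = 28.39 m, so C_max = 1.47/(0.32 × 2.20 × 28.39) = 0.0735 kg/m³.

0.0735 kg/m³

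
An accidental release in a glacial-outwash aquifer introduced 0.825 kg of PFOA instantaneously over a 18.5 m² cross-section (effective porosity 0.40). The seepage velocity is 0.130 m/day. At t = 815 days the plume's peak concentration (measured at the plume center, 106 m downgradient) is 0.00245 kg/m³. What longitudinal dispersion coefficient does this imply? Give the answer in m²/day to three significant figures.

0.202 m²/day

At the plume center C_max = M/(n_e·A·√(4πDt)), so D = M²/(4πt·(n_e·A·C_max)²).
n_e·A·C_max = 0.40 × 18.5 × 0.00245 = 0.01813 kg/m.
D = 0.825²/(4π × 815 × 0.01813²) = 0.202 m²/day.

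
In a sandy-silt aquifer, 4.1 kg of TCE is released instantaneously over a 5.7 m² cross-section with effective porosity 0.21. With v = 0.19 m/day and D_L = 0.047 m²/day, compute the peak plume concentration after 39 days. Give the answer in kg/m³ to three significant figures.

The peak of an instantaneous 1D plume sits at x = vt; there the Gaussian factor is 1 and C_max = M/(n_e·A·√(4πDt)), where n_e·A is the pore area the mass is dissolved in.
√(4πDt) = √(4π × 0.047 × 39) = 4.799 m, so C_max = 4.1/(0.21 × 5.7 × 4.799) = 0.714 kg/m³.

0.714 kg/m³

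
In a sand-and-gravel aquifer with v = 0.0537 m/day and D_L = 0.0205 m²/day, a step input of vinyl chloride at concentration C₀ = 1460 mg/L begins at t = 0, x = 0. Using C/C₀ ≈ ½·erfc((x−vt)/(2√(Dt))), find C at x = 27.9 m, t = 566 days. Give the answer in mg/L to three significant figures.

1020 mg/L

For a continuous step input, C/C₀ ≈ ½·erfc((x−vt)/(2√(Dt))).
vt = 0.0537 × 566 = 30.3942 m and 2√(Dt) = 2√(0.0205 × 566) = 6.813 m.
Argument (x−vt)/(2√(Dt)) = (27.9 − 30.3942)/6.813 = -0.3661; ½·erfc(-0.3661) = 0.6977.
C = 1460 × 0.6977 = 1020 mg/L.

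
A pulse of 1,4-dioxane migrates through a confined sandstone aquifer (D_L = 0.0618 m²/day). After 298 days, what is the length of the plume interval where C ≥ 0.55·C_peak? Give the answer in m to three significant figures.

The plume is Gaussian with σ = √(2Dt) = √(2 × 0.0618 × 298) = 6.069 m.
C/C_peak = exp(−Δx²/(2σ²)) = 0.55 ⇒ Δx = σ·√(−2 ln 0.55) = 6.069 × 1.093 = 6.633 m.
Width = 2Δx = 13.3 m.

13.3 m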